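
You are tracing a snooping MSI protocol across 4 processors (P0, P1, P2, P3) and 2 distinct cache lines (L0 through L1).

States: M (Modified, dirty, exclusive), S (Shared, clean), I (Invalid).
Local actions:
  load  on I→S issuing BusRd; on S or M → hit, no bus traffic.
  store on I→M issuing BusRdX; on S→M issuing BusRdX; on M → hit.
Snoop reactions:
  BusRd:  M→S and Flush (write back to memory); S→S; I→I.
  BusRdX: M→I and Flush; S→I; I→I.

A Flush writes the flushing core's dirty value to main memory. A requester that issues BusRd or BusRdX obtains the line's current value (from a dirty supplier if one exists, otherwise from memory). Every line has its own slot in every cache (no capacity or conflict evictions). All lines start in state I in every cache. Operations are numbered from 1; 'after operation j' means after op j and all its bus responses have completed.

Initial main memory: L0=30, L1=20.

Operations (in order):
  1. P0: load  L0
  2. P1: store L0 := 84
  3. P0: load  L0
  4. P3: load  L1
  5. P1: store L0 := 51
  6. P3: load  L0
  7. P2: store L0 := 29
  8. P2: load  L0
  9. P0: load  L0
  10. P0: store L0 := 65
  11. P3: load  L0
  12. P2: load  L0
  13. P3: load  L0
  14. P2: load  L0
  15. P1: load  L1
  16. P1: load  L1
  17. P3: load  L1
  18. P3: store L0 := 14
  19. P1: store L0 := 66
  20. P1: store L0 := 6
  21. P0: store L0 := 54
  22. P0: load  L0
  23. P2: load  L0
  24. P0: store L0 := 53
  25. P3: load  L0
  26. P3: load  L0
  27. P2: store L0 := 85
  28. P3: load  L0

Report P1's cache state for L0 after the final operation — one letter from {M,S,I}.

state = I

[1] P0: load  L0 | P0:S(30), P1:I, P2:I, P3:I | bus: BusRd
[2] P1: store L0 := 84 | P0:I, P1:M(84), P2:I, P3:I | bus: BusRdX
[3] P0: load  L0 | P0:S(84), P1:S(84), P2:I, P3:I | bus: BusRd,Flush
[4] P3: load  L1 | P0:I, P1:I, P2:I, P3:S(20) | bus: BusRd
[5] P1: store L0 := 51 | P0:I, P1:M(51), P2:I, P3:I | bus: BusRdX
[6] P3: load  L0 | P0:I, P1:S(51), P2:I, P3:S(51) | bus: BusRd,Flush
[7] P2: store L0 := 29 | P0:I, P1:I, P2:M(29), P3:I | bus: BusRdX
[8] P2: load  L0 | P0:I, P1:I, P2:M(29), P3:I | bus: none
[9] P0: load  L0 | P0:S(29), P1:I, P2:S(29), P3:I | bus: BusRd,Flush
[10] P0: store L0 := 65 | P0:M(65), P1:I, P2:I, P3:I | bus: BusRdX
[11] P3: load  L0 | P0:S(65), P1:I, P2:I, P3:S(65) | bus: BusRd,Flush
[12] P2: load  L0 | P0:S(65), P1:I, P2:S(65), P3:S(65) | bus: BusRd
[13] P3: load  L0 | P0:S(65), P1:I, P2:S(65), P3:S(65) | bus: none
[14] P2: load  L0 | P0:S(65), P1:I, P2:S(65), P3:S(65) | bus: none
[15] P1: load  L1 | P0:I, P1:S(20), P2:I, P3:S(20) | bus: BusRd
[16] P1: load  L1 | P0:I, P1:S(20), P2:I, P3:S(20) | bus: none
[17] P3: load  L1 | P0:I, P1:S(20), P2:I, P3:S(20) | bus: none
[18] P3: store L0 := 14 | P0:I, P1:I, P2:I, P3:M(14) | bus: BusRdX
[19] P1: store L0 := 66 | P0:I, P1:M(66), P2:I, P3:I | bus: BusRdX,Flush
[20] P1: store L0 := 6 | P0:I, P1:M(6), P2:I, P3:I | bus: none
[21] P0: store L0 := 54 | P0:M(54), P1:I, P2:I, P3:I | bus: BusRdX,Flush
[22] P0: load  L0 | P0:M(54), P1:I, P2:I, P3:I | bus: none
[23] P2: load  L0 | P0:S(54), P1:I, P2:S(54), P3:I | bus: BusRd,Flush
[24] P0: store L0 := 53 | P0:M(53), P1:I, P2:I, P3:I | bus: BusRdX
[25] P3: load  L0 | P0:S(53), P1:I, P2:I, P3:S(53) | bus: BusRd,Flush
[26] P3: load  L0 | P0:S(53), P1:I, P2:I, P3:S(53) | bus: none
[27] P2: store L0 := 85 | P0:I, P1:I, P2:M(85), P3:I | bus: BusRdX
[28] P3: load  L0 | P0:I, P1:I, P2:S(85), P3:S(85) | bus: BusRd,Flush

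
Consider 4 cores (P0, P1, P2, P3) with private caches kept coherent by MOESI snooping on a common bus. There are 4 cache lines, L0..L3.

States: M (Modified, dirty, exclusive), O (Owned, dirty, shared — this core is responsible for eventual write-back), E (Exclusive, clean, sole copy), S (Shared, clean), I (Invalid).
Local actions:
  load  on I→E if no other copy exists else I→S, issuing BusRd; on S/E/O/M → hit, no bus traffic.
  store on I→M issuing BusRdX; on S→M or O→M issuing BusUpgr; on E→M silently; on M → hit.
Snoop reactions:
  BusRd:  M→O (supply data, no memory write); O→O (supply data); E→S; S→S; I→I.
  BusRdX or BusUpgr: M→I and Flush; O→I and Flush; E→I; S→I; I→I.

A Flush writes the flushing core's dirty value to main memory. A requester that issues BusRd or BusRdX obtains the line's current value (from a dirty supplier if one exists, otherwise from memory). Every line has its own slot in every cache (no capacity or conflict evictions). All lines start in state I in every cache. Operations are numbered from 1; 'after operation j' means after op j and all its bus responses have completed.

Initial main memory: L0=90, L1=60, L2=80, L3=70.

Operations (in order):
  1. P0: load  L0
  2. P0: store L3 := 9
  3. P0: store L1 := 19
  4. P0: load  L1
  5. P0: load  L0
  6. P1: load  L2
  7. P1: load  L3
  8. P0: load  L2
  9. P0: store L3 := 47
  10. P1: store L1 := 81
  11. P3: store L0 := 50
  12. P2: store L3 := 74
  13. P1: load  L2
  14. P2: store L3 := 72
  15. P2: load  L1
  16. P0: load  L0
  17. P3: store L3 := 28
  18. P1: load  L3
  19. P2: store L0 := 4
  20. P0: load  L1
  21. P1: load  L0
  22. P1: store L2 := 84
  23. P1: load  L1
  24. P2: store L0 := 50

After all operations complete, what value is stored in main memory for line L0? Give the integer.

memory[L0] = 50

1. P0: load  L0  bus=[BusRd]  L0: P0=E P1=I P2=I P3=I  mem[L0]=90
2. P0: store L3 := 9  bus=[BusRdX]  L3: P0=M P1=I P2=I P3=I  mem[L3]=70
3. P0: store L1 := 19  bus=[BusRdX]  L1: P0=M P1=I P2=I P3=I  mem[L1]=60
4. P0: load  L1  bus=[-]  L1: P0=M P1=I P2=I P3=I  mem[L1]=60
5. P0: load  L0  bus=[-]  L0: P0=E P1=I P2=I P3=I  mem[L0]=90
6. P1: load  L2  bus=[BusRd]  L2: P0=I P1=E P2=I P3=I  mem[L2]=80
7. P1: load  L3  bus=[BusRd]  L3: P0=O P1=S P2=I P3=I  mem[L3]=70
8. P0: load  L2  bus=[BusRd]  L2: P0=S P1=S P2=I P3=I  mem[L2]=80
9. P0: store L3 := 47  bus=[BusUpgr]  L3: P0=M P1=I P2=I P3=I  mem[L3]=70
10. P1: store L1 := 81  bus=[BusRdX,Flush]  L1: P0=I P1=M P2=I P3=I  mem[L1]=19
11. P3: store L0 := 50  bus=[BusRdX]  L0: P0=I P1=I P2=I P3=M  mem[L0]=90
12. P2: store L3 := 74  bus=[BusRdX,Flush]  L3: P0=I P1=I P2=M P3=I  mem[L3]=47
13. P1: load  L2  bus=[-]  L2: P0=S P1=S P2=I P3=I  mem[L2]=80
14. P2: store L3 := 72  bus=[-]  L3: P0=I P1=I P2=M P3=I  mem[L3]=47
15. P2: load  L1  bus=[BusRd]  L1: P0=I P1=O P2=S P3=I  mem[L1]=19
16. P0: load  L0  bus=[BusRd]  L0: P0=S P1=I P2=I P3=O  mem[L0]=90
17. P3: store L3 := 28  bus=[BusRdX,Flush]  L3: P0=I P1=I P2=I P3=M  mem[L3]=72
18. P1: load  L3  bus=[BusRd]  L3: P0=I P1=S P2=I P3=O  mem[L3]=72
19. P2: store L0 := 4  bus=[BusRdX,Flush]  L0: P0=I P1=I P2=M P3=I  mem[L0]=50
20. P0: load  L1  bus=[BusRd]  L1: P0=S P1=O P2=S P3=I  mem[L1]=19
21. P1: load  L0  bus=[BusRd]  L0: P0=I P1=S P2=O P3=I  mem[L0]=50
22. P1: store L2 := 84  bus=[BusUpgr]  L2: P0=I P1=M P2=I P3=I  mem[L2]=80
23. P1: load  L1  bus=[-]  L1: P0=S P1=O P2=S P3=I  mem[L1]=19
24. P2: store L0 := 50  bus=[BusUpgr]  L0: P0=I P1=I P2=M P3=I  mem[L0]=50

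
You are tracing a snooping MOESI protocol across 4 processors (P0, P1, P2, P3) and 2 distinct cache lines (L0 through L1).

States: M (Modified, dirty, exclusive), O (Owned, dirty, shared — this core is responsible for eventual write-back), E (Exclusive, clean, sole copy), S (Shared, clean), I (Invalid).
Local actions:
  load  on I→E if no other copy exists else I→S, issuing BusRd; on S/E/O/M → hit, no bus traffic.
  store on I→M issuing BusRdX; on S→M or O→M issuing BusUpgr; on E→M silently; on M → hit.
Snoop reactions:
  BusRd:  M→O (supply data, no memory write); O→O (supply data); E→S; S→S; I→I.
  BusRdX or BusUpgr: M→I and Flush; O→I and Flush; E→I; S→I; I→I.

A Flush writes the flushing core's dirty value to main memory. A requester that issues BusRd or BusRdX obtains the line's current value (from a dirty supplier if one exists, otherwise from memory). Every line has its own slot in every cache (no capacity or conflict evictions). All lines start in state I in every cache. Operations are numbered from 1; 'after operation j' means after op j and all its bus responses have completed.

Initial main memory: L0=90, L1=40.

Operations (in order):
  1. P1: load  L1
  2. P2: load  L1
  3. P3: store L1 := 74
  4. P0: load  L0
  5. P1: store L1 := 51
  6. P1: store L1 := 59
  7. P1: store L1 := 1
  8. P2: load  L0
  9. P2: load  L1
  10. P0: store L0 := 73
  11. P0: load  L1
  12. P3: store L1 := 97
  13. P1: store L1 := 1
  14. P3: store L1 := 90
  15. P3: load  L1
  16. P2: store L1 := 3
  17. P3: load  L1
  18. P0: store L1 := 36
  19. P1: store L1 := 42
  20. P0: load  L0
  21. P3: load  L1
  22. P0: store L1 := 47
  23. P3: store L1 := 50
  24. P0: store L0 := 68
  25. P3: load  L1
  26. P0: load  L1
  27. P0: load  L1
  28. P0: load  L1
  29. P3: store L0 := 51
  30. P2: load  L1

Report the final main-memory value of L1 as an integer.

memory[L1] = 47

1. P1: load  L1  bus=[BusRd]  L1: P0=I P1=E P2=I P3=I  mem[L1]=40
2. P2: load  L1  bus=[BusRd]  L1: P0=I P1=S P2=S P3=I  mem[L1]=40
3. P3: store L1 := 74  bus=[BusRdX]  L1: P0=I P1=I P2=I P3=M  mem[L1]=40
4. P0: load  L0  bus=[BusRd]  L0: P0=E P1=I P2=I P3=I  mem[L0]=90
5. P1: store L1 := 51  bus=[BusRdX,Flush]  L1: P0=I P1=M P2=I P3=I  mem[L1]=74
6. P1: store L1 := 59  bus=[-]  L1: P0=I P1=M P2=I P3=I  mem[L1]=74
7. P1: store L1 := 1  bus=[-]  L1: P0=I P1=M P2=I P3=I  mem[L1]=74
8. P2: load  L0  bus=[BusRd]  L0: P0=S P1=I P2=S P3=I  mem[L0]=90
9. P2: load  L1  bus=[BusRd]  L1: P0=I P1=O P2=S P3=I  mem[L1]=74
10. P0: store L0 := 73  bus=[BusUpgr]  L0: P0=M P1=I P2=I P3=I  mem[L0]=90
11. P0: load  L1  bus=[BusRd]  L1: P0=S P1=O P2=S P3=I  mem[L1]=74
12. P3: store L1 := 97  bus=[BusRdX,Flush]  L1: P0=I P1=I P2=I P3=M  mem[L1]=1
13. P1: store L1 := 1  bus=[BusRdX,Flush]  L1: P0=I P1=M P2=I P3=I  mem[L1]=97
14. P3: store L1 := 90  bus=[BusRdX,Flush]  L1: P0=I P1=I P2=I P3=M  mem[L1]=1
15. P3: load  L1  bus=[-]  L1: P0=I P1=I P2=I P3=M  mem[L1]=1
16. P2: store L1 := 3  bus=[BusRdX,Flush]  L1: P0=I P1=I P2=M P3=I  mem[L1]=90
17. P3: load  L1  bus=[BusRd]  L1: P0=I P1=I P2=O P3=S  mem[L1]=90
18. P0: store L1 := 36  bus=[BusRdX,Flush]  L1: P0=M P1=I P2=I P3=I  mem[L1]=3
19. P1: store L1 := 42  bus=[BusRdX,Flush]  L1: P0=I P1=M P2=I P3=I  mem[L1]=36
20. P0: load  L0  bus=[-]  L0: P0=M P1=I P2=I P3=I  mem[L0]=90
21. P3: load  L1  bus=[BusRd]  L1: P0=I P1=O P2=I P3=S  mem[L1]=36
22. P0: store L1 := 47  bus=[BusRdX,Flush]  L1: P0=M P1=I P2=I P3=I  mem[L1]=42
23. P3: store L1 := 50  bus=[BusRdX,Flush]  L1: P0=I P1=I P2=I P3=M  mem[L1]=47
24. P0: store L0 := 68  bus=[-]  L0: P0=M P1=I P2=I P3=I  mem[L0]=90
25. P3: load  L1  bus=[-]  L1: P0=I P1=I P2=I P3=M  mem[L1]=47
26. P0: load  L1  bus=[BusRd]  L1: P0=S P1=I P2=I P3=O  mem[L1]=47
27. P0: load  L1  bus=[-]  L1: P0=S P1=I P2=I P3=O  mem[L1]=47
28. P0: load  L1  bus=[-]  L1: P0=S P1=I P2=I P3=O  mem[L1]=47
29. P3: store L0 := 51  bus=[BusRdX,Flush]  L0: P0=I P1=I P2=I P3=M  mem[L0]=68
30. P2: load  L1  bus=[BusRd]  L1: P0=S P1=I P2=S P3=O  mem[L1]=47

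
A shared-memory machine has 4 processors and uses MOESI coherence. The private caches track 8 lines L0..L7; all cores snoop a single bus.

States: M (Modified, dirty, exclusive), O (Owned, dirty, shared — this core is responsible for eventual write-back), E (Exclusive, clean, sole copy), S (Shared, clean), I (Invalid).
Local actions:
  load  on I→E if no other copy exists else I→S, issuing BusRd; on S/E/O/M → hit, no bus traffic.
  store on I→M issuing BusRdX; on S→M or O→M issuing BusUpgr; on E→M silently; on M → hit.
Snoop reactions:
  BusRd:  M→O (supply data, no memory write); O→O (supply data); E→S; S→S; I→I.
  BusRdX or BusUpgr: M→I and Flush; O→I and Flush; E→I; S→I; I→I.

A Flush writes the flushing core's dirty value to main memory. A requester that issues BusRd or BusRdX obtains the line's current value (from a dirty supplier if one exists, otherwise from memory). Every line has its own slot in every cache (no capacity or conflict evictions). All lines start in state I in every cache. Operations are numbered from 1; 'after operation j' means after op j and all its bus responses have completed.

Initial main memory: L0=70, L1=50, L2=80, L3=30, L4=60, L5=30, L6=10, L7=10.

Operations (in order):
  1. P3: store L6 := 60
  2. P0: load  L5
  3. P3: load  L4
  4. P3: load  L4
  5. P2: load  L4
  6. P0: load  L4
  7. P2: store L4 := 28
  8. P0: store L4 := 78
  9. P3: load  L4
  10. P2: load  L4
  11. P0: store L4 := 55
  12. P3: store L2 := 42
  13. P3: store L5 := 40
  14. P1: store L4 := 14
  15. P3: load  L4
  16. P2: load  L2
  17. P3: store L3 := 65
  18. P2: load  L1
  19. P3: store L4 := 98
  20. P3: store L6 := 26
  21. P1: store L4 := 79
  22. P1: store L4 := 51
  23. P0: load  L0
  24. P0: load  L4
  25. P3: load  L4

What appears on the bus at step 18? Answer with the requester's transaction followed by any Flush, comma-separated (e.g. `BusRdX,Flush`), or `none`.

1. P3: store L6 := 60  bus=[BusRdX]  L6: P0=I P1=I P2=I P3=M  mem[L6]=10
2. P0: load  L5  bus=[BusRd]  L5: P0=E P1=I P2=I P3=I  mem[L5]=30
3. P3: load  L4  bus=[BusRd]  L4: P0=I P1=I P2=I P3=E  mem[L4]=60
4. P3: load  L4  bus=[-]  L4: P0=I P1=I P2=I P3=E  mem[L4]=60
5. P2: load  L4  bus=[BusRd]  L4: P0=I P1=I P2=S P3=S  mem[L4]=60
6. P0: load  L4  bus=[BusRd]  L4: P0=S P1=I P2=S P3=S  mem[L4]=60
7. P2: store L4 := 28  bus=[BusUpgr]  L4: P0=I P1=I P2=M P3=I  mem[L4]=60
8. P0: store L4 := 78  bus=[BusRdX,Flush]  L4: P0=M P1=I P2=I P3=I  mem[L4]=28
9. P3: load  L4  bus=[BusRd]  L4: P0=O P1=I P2=I P3=S  mem[L4]=28
10. P2: load  L4  bus=[BusRd]  L4: P0=O P1=I P2=S P3=S  mem[L4]=28
11. P0: store L4 := 55  bus=[BusUpgr]  L4: P0=M P1=I P2=I P3=I  mem[L4]=28
12. P3: store L2 := 42  bus=[BusRdX]  L2: P0=I P1=I P2=I P3=M  mem[L2]=80
13. P3: store L5 := 40  bus=[BusRdX]  L5: P0=I P1=I P2=I P3=M  mem[L5]=30
14. P1: store L4 := 14  bus=[BusRdX,Flush]  L4: P0=I P1=M P2=I P3=I  mem[L4]=55
15. P3: load  L4  bus=[BusRd]  L4: P0=I P1=O P2=I P3=S  mem[L4]=55
16. P2: load  L2  bus=[BusRd]  L2: P0=I P1=I P2=S P3=O  mem[L2]=80
17. P3: store L3 := 65  bus=[BusRdX]  L3: P0=I P1=I P2=I P3=M  mem[L3]=30
18. P2: load  L1  bus=[BusRd]  L1: P0=I P1=I P2=E P3=I  mem[L1]=50
19. P3: store L4 := 98  bus=[BusUpgr,Flush]  L4: P0=I P1=I P2=I P3=M  mem[L4]=14
20. P3: store L6 := 26  bus=[-]  L6: P0=I P1=I P2=I P3=M  mem[L6]=10
21. P1: store L4 := 79  bus=[BusRdX,Flush]  L4: P0=I P1=M P2=I P3=I  mem[L4]=98
22. P1: store L4 := 51  bus=[-]  L4: P0=I P1=M P2=I P3=I  mem[L4]=98
23. P0: load  L0  bus=[BusRd]  L0: P0=E P1=I P2=I P3=I  mem[L0]=70
24. P0: load  L4  bus=[BusRd]  L4: P0=S P1=O P2=I P3=I  mem[L4]=98
25. P3: load  L4  bus=[BusRd]  L4: P0=S P1=O P2=I P3=S  mem[L4]=98

bus = BusRd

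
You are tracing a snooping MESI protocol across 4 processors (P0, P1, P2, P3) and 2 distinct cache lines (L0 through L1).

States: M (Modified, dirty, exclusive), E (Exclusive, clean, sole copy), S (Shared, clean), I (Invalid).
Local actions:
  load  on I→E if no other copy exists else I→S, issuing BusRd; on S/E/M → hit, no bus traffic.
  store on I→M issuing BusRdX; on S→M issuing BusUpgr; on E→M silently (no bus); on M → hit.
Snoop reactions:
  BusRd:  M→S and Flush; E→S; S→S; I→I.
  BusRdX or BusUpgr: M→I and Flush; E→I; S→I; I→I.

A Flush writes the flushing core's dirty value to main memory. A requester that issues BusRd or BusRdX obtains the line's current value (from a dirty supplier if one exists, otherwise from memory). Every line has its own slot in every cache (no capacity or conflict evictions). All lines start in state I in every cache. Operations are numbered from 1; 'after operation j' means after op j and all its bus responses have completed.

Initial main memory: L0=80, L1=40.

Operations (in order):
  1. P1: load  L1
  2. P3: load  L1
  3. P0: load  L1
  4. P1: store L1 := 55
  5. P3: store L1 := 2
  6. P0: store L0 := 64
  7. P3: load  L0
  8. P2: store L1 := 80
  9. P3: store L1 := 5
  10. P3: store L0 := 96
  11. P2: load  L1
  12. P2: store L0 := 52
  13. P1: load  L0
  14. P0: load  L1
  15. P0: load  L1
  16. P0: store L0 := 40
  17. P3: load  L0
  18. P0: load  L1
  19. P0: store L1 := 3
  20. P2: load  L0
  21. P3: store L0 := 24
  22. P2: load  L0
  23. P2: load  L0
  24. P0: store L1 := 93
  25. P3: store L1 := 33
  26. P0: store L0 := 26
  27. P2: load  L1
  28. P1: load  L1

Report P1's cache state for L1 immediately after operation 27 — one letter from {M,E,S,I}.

1. P1: load  L1  bus=[BusRd]  L1: P0=I P1=E P2=I P3=I  mem[L1]=40
2. P3: load  L1  bus=[BusRd]  L1: P0=I P1=S P2=I P3=S  mem[L1]=40
3. P0: load  L1  bus=[BusRd]  L1: P0=S P1=S P2=I P3=S  mem[L1]=40
4. P1: store L1 := 55  bus=[BusUpgr]  L1: P0=I P1=M P2=I P3=I  mem[L1]=40
5. P3: store L1 := 2  bus=[BusRdX,Flush]  L1: P0=I P1=I P2=I P3=M  mem[L1]=55
6. P0: store L0 := 64  bus=[BusRdX]  L0: P0=M P1=I P2=I P3=I  mem[L0]=80
7. P3: load  L0  bus=[BusRd,Flush]  L0: P0=S P1=I P2=I P3=S  mem[L0]=64
8. P2: store L1 := 80  bus=[BusRdX,Flush]  L1: P0=I P1=I P2=M P3=I  mem[L1]=2
9. P3: store L1 := 5  bus=[BusRdX,Flush]  L1: P0=I P1=I P2=I P3=M  mem[L1]=80
10. P3: store L0 := 96  bus=[BusUpgr]  L0: P0=I P1=I P2=I P3=M  mem[L0]=64
11. P2: load  L1  bus=[BusRd,Flush]  L1: P0=I P1=I P2=S P3=S  mem[L1]=5
12. P2: store L0 := 52  bus=[BusRdX,Flush]  L0: P0=I P1=I P2=M P3=I  mem[L0]=96
13. P1: load  L0  bus=[BusRd,Flush]  L0: P0=I P1=S P2=S P3=I  mem[L0]=52
14. P0: load  L1  bus=[BusRd]  L1: P0=S P1=I P2=S P3=S  mem[L1]=5
15. P0: load  L1  bus=[-]  L1: P0=S P1=I P2=S P3=S  mem[L1]=5
16. P0: store L0 := 40  bus=[BusRdX]  L0: P0=M P1=I P2=I P3=I  mem[L0]=52
17. P3: load  L0  bus=[BusRd,Flush]  L0: P0=S P1=I P2=I P3=S  mem[L0]=40
18. P0: load  L1  bus=[-]  L1: P0=S P1=I P2=S P3=S  mem[L1]=5
19. P0: store L1 := 3  bus=[BusUpgr]  L1: P0=M P1=I P2=I P3=I  mem[L1]=5
20. P2: load  L0  bus=[BusRd]  L0: P0=S P1=I P2=S P3=S  mem[L0]=40
21. P3: store L0 := 24  bus=[BusUpgr]  L0: P0=I P1=I P2=I P3=M  mem[L0]=40
22. P2: load  L0  bus=[BusRd,Flush]  L0: P0=I P1=I P2=S P3=S  mem[L0]=24
23. P2: load  L0  bus=[-]  L0: P0=I P1=I P2=S P3=S  mem[L0]=24
24. P0: store L1 := 93  bus=[-]  L1: P0=M P1=I P2=I P3=I  mem[L1]=5
25. P3: store L1 := 33  bus=[BusRdX,Flush]  L1: P0=I P1=I P2=I P3=M  mem[L1]=93
26. P0: store L0 := 26  bus=[BusRdX]  L0: P0=M P1=I P2=I P3=I  mem[L0]=24
27. P2: load  L1  bus=[BusRd,Flush]  L1: P0=I P1=I P2=S P3=S  mem[L1]=33
28. P1: load  L1  bus=[BusRd]  L1: P0=I P1=S P2=S P3=S  mem[L1]=33

state = I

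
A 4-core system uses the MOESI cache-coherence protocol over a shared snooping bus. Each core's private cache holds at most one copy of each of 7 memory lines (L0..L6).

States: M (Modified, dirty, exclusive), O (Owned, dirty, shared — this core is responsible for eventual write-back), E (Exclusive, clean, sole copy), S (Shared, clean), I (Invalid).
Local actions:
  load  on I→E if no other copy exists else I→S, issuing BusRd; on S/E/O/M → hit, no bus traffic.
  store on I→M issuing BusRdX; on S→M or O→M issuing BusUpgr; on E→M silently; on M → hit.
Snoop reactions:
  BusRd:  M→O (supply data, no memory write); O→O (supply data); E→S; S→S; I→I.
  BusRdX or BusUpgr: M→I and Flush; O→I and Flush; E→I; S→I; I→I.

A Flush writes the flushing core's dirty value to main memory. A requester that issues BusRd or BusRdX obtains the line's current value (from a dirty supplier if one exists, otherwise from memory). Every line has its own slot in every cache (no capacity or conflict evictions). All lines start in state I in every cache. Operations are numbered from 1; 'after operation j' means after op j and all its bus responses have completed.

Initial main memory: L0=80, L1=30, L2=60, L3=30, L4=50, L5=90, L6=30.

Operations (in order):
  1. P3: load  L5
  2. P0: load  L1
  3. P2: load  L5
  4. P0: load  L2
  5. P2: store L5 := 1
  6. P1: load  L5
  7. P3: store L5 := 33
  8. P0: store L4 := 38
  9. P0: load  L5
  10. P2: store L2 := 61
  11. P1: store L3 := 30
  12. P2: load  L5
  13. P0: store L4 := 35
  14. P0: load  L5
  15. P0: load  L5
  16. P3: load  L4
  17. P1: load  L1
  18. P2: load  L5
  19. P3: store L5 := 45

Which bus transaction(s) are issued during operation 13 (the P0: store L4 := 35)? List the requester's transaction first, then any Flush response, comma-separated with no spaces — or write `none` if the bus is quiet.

bus = none

[1] P3: load  L5 | P0:I, P1:I, P2:I, P3:E(90) | bus: BusRd
[2] P0: load  L1 | P0:E(30), P1:I, P2:I, P3:I | bus: BusRd
[3] P2: load  L5 | P0:I, P1:I, P2:S(90), P3:S(90) | bus: BusRd
[4] P0: load  L2 | P0:E(60), P1:I, P2:I, P3:I | bus: BusRd
[5] P2: store L5 := 1 | P0:I, P1:I, P2:M(1), P3:I | bus: BusUpgr
[6] P1: load  L5 | P0:I, P1:S(1), P2:O(1), P3:I | bus: BusRd
[7] P3: store L5 := 33 | P0:I, P1:I, P2:I, P3:M(33) | bus: BusRdX,Flush
[8] P0: store L4 := 38 | P0:M(38), P1:I, P2:I, P3:I | bus: BusRdX
[9] P0: load  L5 | P0:S(33), P1:I, P2:I, P3:O(33) | bus: BusRd
[10] P2: store L2 := 61 | P0:I, P1:I, P2:M(61), P3:I | bus: BusRdX
[11] P1: store L3 := 30 | P0:I, P1:M(30), P2:I, P3:I | bus: BusRdX
[12] P2: load  L5 | P0:S(33), P1:I, P2:S(33), P3:O(33) | bus: BusRd
[13] P0: store L4 := 35 | P0:M(35), P1:I, P2:I, P3:I | bus: none
[14] P0: load  L5 | P0:S(33), P1:I, P2:S(33), P3:O(33) | bus: none
[15] P0: load  L5 | P0:S(33), P1:I, P2:S(33), P3:O(33) | bus: none
[16] P3: load  L4 | P0:O(35), P1:I, P2:I, P3:S(35) | bus: BusRd
[17] P1: load  L1 | P0:S(30), P1:S(30), P2:I, P3:I | bus: BusRd
[18] P2: load  L5 | P0:S(33), P1:I, P2:S(33), P3:O(33) | bus: none
[19] P3: store L5 := 45 | P0:I, P1:I, P2:I, P3:M(45) | bus: BusUpgr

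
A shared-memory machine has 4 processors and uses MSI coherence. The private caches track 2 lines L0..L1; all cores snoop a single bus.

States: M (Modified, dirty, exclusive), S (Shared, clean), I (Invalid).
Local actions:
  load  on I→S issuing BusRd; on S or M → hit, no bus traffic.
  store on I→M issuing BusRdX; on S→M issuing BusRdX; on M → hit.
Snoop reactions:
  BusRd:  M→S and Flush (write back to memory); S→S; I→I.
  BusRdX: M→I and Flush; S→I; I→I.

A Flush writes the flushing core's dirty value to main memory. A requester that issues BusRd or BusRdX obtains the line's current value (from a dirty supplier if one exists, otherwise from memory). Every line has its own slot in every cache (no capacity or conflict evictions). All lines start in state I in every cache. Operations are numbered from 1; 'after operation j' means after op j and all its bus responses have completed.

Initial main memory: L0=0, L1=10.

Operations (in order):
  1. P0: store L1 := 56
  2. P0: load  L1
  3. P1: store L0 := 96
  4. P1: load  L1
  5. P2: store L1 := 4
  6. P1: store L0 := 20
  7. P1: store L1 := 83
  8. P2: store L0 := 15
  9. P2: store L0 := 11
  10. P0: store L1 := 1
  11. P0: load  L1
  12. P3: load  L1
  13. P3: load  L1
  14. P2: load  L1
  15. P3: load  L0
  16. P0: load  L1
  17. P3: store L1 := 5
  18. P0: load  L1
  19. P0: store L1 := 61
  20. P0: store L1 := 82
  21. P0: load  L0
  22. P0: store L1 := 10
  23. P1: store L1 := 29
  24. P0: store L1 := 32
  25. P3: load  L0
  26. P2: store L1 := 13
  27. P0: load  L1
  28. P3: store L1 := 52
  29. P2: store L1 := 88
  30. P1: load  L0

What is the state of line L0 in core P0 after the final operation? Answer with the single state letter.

state = S

1. P0: store L1 := 56  bus=[BusRdX]  L1: P0=M P1=I P2=I P3=I  mem[L1]=10
2. P0: load  L1  bus=[-]  L1: P0=M P1=I P2=I P3=I  mem[L1]=10
3. P1: store L0 := 96  bus=[BusRdX]  L0: P0=I P1=M P2=I P3=I  mem[L0]=0
4. P1: load  L1  bus=[BusRd,Flush]  L1: P0=S P1=S P2=I P3=I  mem[L1]=56
5. P2: store L1 := 4  bus=[BusRdX]  L1: P0=I P1=I P2=M P3=I  mem[L1]=56
6. P1: store L0 := 20  bus=[-]  L0: P0=I P1=M P2=I P3=I  mem[L0]=0
7. P1: store L1 := 83  bus=[BusRdX,Flush]  L1: P0=I P1=M P2=I P3=I  mem[L1]=4
8. P2: store L0 := 15  bus=[BusRdX,Flush]  L0: P0=I P1=I P2=M P3=I  mem[L0]=20
9. P2: store L0 := 11  bus=[-]  L0: P0=I P1=I P2=M P3=I  mem[L0]=20
10. P0: store L1 := 1  bus=[BusRdX,Flush]  L1: P0=M P1=I P2=I P3=I  mem[L1]=83
11. P0: load  L1  bus=[-]  L1: P0=M P1=I P2=I P3=I  mem[L1]=83
12. P3: load  L1  bus=[BusRd,Flush]  L1: P0=S P1=I P2=I P3=S  mem[L1]=1
13. P3: load  L1  bus=[-]  L1: P0=S P1=I P2=I P3=S  mem[L1]=1
14. P2: load  L1  bus=[BusRd]  L1: P0=S P1=I P2=S P3=S  mem[L1]=1
15. P3: load  L0  bus=[BusRd,Flush]  L0: P0=I P1=I P2=S P3=S  mem[L0]=11
16. P0: load  L1  bus=[-]  L1: P0=S P1=I P2=S P3=S  mem[L1]=1
17. P3: store L1 := 5  bus=[BusRdX]  L1: P0=I P1=I P2=I P3=M  mem[L1]=1
18. P0: load  L1  bus=[BusRd,Flush]  L1: P0=S P1=I P2=I P3=S  mem[L1]=5
19. P0: store L1 := 61  bus=[BusRdX]  L1: P0=M P1=I P2=I P3=I  mem[L1]=5
20. P0: store L1 := 82  bus=[-]  L1: P0=M P1=I P2=I P3=I  mem[L1]=5
21. P0: load  L0  bus=[BusRd]  L0: P0=S P1=I P2=S P3=S  mem[L0]=11
22. P0: store L1 := 10  bus=[-]  L1: P0=M P1=I P2=I P3=I  mem[L1]=5
23. P1: store L1 := 29  bus=[BusRdX,Flush]  L1: P0=I P1=M P2=I P3=I  mem[L1]=10
24. P0: store L1 := 32  bus=[BusRdX,Flush]  L1: P0=M P1=I P2=I P3=I  mem[L1]=29
25. P3: load  L0  bus=[-]  L0: P0=S P1=I P2=S P3=S  mem[L0]=11
26. P2: store L1 := 13  bus=[BusRdX,Flush]  L1: P0=I P1=I P2=M P3=I  mem[L1]=32
27. P0: load  L1  bus=[BusRd,Flush]  L1: P0=S P1=I P2=S P3=I  mem[L1]=13
28. P3: store L1 := 52  bus=[BusRdX]  L1: P0=I P1=I P2=I P3=M  mem[L1]=13
29. P2: store L1 := 88  bus=[BusRdX,Flush]  L1: P0=I P1=I P2=M P3=I  mem[L1]=52
30. P1: load  L0  bus=[BusRd]  L0: P0=S P1=S P2=S P3=S  mem[L0]=11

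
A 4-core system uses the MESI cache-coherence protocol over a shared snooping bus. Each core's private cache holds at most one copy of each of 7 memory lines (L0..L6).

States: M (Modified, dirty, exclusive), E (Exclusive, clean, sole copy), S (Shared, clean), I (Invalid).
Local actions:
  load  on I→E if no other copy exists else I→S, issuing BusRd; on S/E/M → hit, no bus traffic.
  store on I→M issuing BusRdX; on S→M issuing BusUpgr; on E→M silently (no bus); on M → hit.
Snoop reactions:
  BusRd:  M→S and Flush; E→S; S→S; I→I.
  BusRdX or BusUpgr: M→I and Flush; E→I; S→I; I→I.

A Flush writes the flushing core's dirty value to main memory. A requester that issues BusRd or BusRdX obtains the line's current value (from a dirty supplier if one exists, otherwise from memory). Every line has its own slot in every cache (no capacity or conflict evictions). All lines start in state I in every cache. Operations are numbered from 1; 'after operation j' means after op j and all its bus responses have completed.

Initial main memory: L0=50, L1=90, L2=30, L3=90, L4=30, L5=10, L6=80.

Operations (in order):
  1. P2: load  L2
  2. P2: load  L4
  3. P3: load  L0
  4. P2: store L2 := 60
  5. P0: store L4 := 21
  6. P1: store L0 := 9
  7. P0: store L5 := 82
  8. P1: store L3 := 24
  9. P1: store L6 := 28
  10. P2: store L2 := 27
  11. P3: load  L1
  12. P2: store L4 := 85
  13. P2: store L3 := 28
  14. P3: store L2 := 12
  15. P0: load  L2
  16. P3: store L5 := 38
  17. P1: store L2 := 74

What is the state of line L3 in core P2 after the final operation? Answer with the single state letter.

  op1 P2: load  L2 → I/I/E/I on L2; bus BusRd; mem=30
  op2 P2: load  L4 → I/I/E/I on L4; bus BusRd; mem=30
  op3 P3: load  L0 → I/I/I/E on L0; bus BusRd; mem=50
  op4 P2: store L2 := 60 → I/I/M/I on L2; bus (none); mem=30
  op5 P0: store L4 := 21 → M/I/I/I on L4; bus BusRdX; mem=30
  op6 P1: store L0 := 9 → I/M/I/I on L0; bus BusRdX; mem=50
  op7 P0: store L5 := 82 → M/I/I/I on L5; bus BusRdX; mem=10
  op8 P1: store L3 := 24 → I/M/I/I on L3; bus BusRdX; mem=90
  op9 P1: store L6 := 28 → I/M/I/I on L6; bus BusRdX; mem=80
  op10 P2: store L2 := 27 → I/I/M/I on L2; bus (none); mem=30
  op11 P3: load  L1 → I/I/I/E on L1; bus BusRd; mem=90
  op12 P2: store L4 := 85 → I/I/M/I on L4; bus BusRdX Flush; mem=21
  op13 P2: store L3 := 28 → I/I/M/I on L3; bus BusRdX Flush; mem=24
  op14 P3: store L2 := 12 → I/I/I/M on L2; bus BusRdX Flush; mem=27
  op15 P0: load  L2 → S/I/I/S on L2; bus BusRd Flush; mem=12
  op16 P3: store L5 := 38 → I/I/I/M on L5; bus BusRdX Flush; mem=82
  op17 P1: store L2 := 74 → I/M/I/I on L2; bus BusRdX; mem=12

state = M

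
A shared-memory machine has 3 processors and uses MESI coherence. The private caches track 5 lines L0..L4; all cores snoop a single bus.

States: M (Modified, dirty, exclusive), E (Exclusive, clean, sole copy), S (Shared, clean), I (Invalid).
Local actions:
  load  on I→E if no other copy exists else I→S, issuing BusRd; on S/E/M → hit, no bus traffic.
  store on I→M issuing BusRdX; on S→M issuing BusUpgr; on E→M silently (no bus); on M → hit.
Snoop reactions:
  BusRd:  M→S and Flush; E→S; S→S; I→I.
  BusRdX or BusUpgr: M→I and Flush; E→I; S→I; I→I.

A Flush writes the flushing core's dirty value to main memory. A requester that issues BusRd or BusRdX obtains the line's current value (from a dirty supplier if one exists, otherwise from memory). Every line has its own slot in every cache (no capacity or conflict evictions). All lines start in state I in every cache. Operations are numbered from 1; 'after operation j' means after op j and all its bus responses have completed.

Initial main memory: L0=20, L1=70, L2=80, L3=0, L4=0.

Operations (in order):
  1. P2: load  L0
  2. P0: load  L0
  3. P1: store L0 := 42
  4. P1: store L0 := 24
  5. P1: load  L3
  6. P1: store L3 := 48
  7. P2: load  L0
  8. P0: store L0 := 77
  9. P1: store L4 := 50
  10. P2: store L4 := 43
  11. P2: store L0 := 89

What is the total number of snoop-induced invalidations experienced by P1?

invalidations = 2

  op1 P2: load  L0 → I/I/E on L0; bus BusRd; mem=20
  op2 P0: load  L0 → S/I/S on L0; bus BusRd; mem=20
  op3 P1: store L0 := 42 → I/M/I on L0; bus BusRdX; mem=20
  op4 P1: store L0 := 24 → I/M/I on L0; bus (none); mem=20
  op5 P1: load  L3 → I/E/I on L3; bus BusRd; mem=0
  op6 P1: store L3 := 48 → I/M/I on L3; bus (none); mem=0
  op7 P2: load  L0 → I/S/S on L0; bus BusRd Flush; mem=24
  op8 P0: store L0 := 77 → M/I/I on L0; bus BusRdX; mem=24
  op9 P1: store L4 := 50 → I/M/I on L4; bus BusRdX; mem=0
  op10 P2: store L4 := 43 → I/I/M on L4; bus BusRdX Flush; mem=50
  op11 P2: store L0 := 89 → I/I/M on L0; bus BusRdX Flush; mem=77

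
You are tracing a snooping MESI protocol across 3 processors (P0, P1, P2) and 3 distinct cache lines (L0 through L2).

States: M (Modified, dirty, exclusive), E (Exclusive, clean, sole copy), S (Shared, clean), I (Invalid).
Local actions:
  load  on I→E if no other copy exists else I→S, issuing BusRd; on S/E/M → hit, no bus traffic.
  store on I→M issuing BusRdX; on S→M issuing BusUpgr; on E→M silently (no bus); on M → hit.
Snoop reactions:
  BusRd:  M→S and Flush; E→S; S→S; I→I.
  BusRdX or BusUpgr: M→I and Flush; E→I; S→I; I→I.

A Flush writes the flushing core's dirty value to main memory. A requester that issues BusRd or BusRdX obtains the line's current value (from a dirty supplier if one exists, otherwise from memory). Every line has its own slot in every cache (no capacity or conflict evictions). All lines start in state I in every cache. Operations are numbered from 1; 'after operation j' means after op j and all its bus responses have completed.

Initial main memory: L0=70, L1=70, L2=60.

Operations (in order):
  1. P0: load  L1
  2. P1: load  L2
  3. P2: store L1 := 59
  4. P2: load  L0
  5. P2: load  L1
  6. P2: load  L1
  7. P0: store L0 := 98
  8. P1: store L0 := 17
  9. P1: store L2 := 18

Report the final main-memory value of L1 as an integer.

1. P0: load  L1  bus=[BusRd]  L1: P0=E P1=I P2=I  mem[L1]=70
2. P1: load  L2  bus=[BusRd]  L2: P0=I P1=E P2=I  mem[L2]=60
3. P2: store L1 := 59  bus=[BusRdX]  L1: P0=I P1=I P2=M  mem[L1]=70
4. P2: load  L0  bus=[BusRd]  L0: P0=I P1=I P2=E  mem[L0]=70
5. P2: load  L1  bus=[-]  L1: P0=I P1=I P2=M  mem[L1]=70
6. P2: load  L1  bus=[-]  L1: P0=I P1=I P2=M  mem[L1]=70
7. P0: store L0 := 98  bus=[BusRdX]  L0: P0=M P1=I P2=I  mem[L0]=70
8. P1: store L0 := 17  bus=[BusRdX,Flush]  L0: P0=I P1=M P2=I  mem[L0]=98
9. P1: store L2 := 18  bus=[-]  L2: P0=I P1=M P2=I  mem[L2]=60

memory[L1] = 70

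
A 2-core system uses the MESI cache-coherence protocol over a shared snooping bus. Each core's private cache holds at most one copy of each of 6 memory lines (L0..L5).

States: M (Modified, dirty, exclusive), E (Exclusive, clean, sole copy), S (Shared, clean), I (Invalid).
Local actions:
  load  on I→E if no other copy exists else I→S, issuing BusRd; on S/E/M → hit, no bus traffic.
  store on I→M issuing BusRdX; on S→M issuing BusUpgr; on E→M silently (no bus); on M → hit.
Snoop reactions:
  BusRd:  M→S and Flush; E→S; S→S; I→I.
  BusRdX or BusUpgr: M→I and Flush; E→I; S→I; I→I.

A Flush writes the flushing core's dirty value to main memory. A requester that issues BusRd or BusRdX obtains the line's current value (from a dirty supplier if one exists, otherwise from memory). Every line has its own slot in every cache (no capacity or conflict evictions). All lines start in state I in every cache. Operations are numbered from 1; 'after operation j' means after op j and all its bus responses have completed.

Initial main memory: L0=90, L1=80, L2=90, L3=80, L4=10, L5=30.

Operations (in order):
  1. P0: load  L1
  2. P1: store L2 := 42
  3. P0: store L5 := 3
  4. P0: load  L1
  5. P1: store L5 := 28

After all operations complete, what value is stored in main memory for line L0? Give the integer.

memory[L0] = 90

1. P0: load  L1  bus=[BusRd]  L1: P0=E P1=I  mem[L1]=80
2. P1: store L2 := 42  bus=[BusRdX]  L2: P0=I P1=M  mem[L2]=90
3. P0: store L5 := 3  bus=[BusRdX]  L5: P0=M P1=I  mem[L5]=30
4. P0: load  L1  bus=[-]  L1: P0=E P1=I  mem[L1]=80
5. P1: store L5 := 28  bus=[BusRdX,Flush]  L5: P0=I P1=M  mem[L5]=3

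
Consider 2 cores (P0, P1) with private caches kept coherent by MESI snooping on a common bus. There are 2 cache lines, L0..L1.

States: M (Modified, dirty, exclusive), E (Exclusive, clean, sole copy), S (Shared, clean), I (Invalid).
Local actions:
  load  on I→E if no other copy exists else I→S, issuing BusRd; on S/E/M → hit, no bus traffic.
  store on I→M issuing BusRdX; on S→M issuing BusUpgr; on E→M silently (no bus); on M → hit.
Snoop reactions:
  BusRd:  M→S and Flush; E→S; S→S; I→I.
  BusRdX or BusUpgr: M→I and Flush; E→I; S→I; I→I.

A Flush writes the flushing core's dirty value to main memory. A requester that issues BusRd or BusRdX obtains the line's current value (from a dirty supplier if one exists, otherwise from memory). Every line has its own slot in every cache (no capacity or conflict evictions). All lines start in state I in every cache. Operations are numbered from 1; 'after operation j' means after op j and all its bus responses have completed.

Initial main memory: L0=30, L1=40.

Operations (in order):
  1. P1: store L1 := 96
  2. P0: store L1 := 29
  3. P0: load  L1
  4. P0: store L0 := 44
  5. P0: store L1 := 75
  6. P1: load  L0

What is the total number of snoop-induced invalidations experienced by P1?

[1] P1: store L1 := 96 | P0:I, P1:M(96) | bus: BusRdX
[2] P0: store L1 := 29 | P0:M(29), P1:I | bus: BusRdX,Flush
[3] P0: load  L1 | P0:M(29), P1:I | bus: none
[4] P0: store L0 := 44 | P0:M(44), P1:I | bus: BusRdX
[5] P0: store L1 := 75 | P0:M(75), P1:I | bus: none
[6] P1: load  L0 | P0:S(44), P1:S(44) | bus: BusRd,Flush

invalidations = 1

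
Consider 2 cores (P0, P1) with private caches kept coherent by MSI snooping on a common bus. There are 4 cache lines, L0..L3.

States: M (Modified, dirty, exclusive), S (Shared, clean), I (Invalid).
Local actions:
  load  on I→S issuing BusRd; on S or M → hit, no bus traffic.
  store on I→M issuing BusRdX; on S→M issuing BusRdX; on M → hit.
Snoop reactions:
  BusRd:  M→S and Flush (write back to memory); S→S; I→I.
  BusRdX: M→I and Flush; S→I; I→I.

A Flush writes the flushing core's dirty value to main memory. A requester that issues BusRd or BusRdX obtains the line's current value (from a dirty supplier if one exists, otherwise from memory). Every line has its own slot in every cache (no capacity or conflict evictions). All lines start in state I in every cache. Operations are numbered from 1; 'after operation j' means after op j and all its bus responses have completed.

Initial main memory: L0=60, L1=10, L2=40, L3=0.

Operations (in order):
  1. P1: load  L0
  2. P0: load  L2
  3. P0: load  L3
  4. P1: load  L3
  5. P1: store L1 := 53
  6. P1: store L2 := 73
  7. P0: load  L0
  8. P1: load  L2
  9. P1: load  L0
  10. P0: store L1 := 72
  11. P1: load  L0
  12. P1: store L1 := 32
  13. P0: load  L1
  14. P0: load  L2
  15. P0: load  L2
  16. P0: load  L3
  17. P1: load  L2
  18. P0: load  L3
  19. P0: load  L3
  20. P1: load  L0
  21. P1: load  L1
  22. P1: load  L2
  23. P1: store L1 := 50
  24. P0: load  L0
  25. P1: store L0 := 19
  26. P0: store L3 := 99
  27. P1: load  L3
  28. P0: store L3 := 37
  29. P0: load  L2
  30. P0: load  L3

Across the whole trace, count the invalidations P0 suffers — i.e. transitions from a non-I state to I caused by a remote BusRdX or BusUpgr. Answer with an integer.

step 1: P1: load  L0  ⟶  IS  (L0)  txn=BusRd  M[L0]=60
step 2: P0: load  L2  ⟶  SI  (L2)  txn=BusRd  M[L2]=40
step 3: P0: load  L3  ⟶  SI  (L3)  txn=BusRd  M[L3]=0
step 4: P1: load  L3  ⟶  SS  (L3)  txn=BusRd  M[L3]=0
step 5: P1: store L1 := 53  ⟶  IM  (L1)  txn=BusRdX  M[L1]=10
step 6: P1: store L2 := 73  ⟶  IM  (L2)  txn=BusRdX  M[L2]=40
step 7: P0: load  L0  ⟶  SS  (L0)  txn=BusRd  M[L0]=60
step 8: P1: load  L2  ⟶  IM  (L2)  txn=∅  M[L2]=40
step 9: P1: load  L0  ⟶  SS  (L0)  txn=∅  M[L0]=60
step 10: P0: store L1 := 72  ⟶  MI  (L1)  txn=BusRdX+Flush  M[L1]=53
step 11: P1: load  L0  ⟶  SS  (L0)  txn=∅  M[L0]=60
step 12: P1: store L1 := 32  ⟶  IM  (L1)  txn=BusRdX+Flush  M[L1]=72
step 13: P0: load  L1  ⟶  SS  (L1)  txn=BusRd+Flush  M[L1]=32
step 14: P0: load  L2  ⟶  SS  (L2)  txn=BusRd+Flush  M[L2]=73
step 15: P0: load  L2  ⟶  SS  (L2)  txn=∅  M[L2]=73
step 16: P0: load  L3  ⟶  SS  (L3)  txn=∅  M[L3]=0
step 17: P1: load  L2  ⟶  SS  (L2)  txn=∅  M[L2]=73
step 18: P0: load  L3  ⟶  SS  (L3)  txn=∅  M[L3]=0
step 19: P0: load  L3  ⟶  SS  (L3)  txn=∅  M[L3]=0
step 20: P1: load  L0  ⟶  SS  (L0)  txn=∅  M[L0]=60
step 21: P1: load  L1  ⟶  SS  (L1)  txn=∅  M[L1]=32
step 22: P1: load  L2  ⟶  SS  (L2)  txn=∅  M[L2]=73
step 23: P1: store L1 := 50  ⟶  IM  (L1)  txn=BusRdX  M[L1]=32
step 24: P0: load  L0  ⟶  SS  (L0)  txn=∅  M[L0]=60
step 25: P1: store L0 := 19  ⟶  IM  (L0)  txn=BusRdX  M[L0]=60
step 26: P0: store L3 := 99  ⟶  MI  (L3)  txn=BusRdX  M[L3]=0
step 27: P1: load  L3  ⟶  SS  (L3)  txn=BusRd+Flush  M[L3]=99
step 28: P0: store L3 := 37  ⟶  MI  (L3)  txn=BusRdX  M[L3]=99
step 29: P0: load  L2  ⟶  SS  (L2)  txn=∅  M[L2]=73
step 30: P0: load  L3  ⟶  MI  (L3)  txn=∅  M[L3]=99

invalidations = 4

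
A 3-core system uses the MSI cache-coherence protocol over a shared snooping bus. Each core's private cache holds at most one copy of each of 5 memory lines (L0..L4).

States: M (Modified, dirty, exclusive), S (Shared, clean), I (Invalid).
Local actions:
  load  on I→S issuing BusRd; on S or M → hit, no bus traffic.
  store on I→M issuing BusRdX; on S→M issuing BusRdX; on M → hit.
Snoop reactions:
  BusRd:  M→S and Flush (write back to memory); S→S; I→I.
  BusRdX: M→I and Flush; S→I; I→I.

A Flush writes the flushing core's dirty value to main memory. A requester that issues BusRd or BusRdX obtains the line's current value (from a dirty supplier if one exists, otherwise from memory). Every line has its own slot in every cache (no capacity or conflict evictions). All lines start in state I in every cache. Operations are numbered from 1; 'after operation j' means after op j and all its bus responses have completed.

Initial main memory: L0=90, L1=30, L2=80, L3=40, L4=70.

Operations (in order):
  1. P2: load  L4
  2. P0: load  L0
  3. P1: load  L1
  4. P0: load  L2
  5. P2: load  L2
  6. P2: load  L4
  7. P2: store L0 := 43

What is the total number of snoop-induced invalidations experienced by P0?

invalidations = 1

1. P2: load  L4  bus=[BusRd]  L4: P0=I P1=I P2=S  mem[L4]=70
2. P0: load  L0  bus=[BusRd]  L0: P0=S P1=I P2=I  mem[L0]=90
3. P1: load  L1  bus=[BusRd]  L1: P0=I P1=S P2=I  mem[L1]=30
4. P0: load  L2  bus=[BusRd]  L2: P0=S P1=I P2=I  mem[L2]=80
5. P2: load  L2  bus=[BusRd]  L2: P0=S P1=I P2=S  mem[L2]=80
6. P2: load  L4  bus=[-]  L4: P0=I P1=I P2=S  mem[L4]=70
7. P2: store L0 := 43  bus=[BusRdX]  L0: P0=I P1=I P2=M  mem[L0]=90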